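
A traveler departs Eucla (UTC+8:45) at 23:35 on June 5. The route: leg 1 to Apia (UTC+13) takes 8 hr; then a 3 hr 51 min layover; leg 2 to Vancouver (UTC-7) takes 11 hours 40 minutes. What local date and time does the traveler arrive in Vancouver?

07:21 on June 6

Convert departure to UTC: 23:35 − 8:45 = 14:50 UTC on Jun 5.
Add 8 hours leg 1 → 22:50 UTC.
Add 3 hours 51 minutes layover in Apia → 02:41 UTC (Jun 6).
Add 11 hours and 40 minutes leg 2 → 14:21 UTC.
Vancouver is UTC−7:00, so local arrival = 14:21 − 7:00 = 07:21 on Jun 6.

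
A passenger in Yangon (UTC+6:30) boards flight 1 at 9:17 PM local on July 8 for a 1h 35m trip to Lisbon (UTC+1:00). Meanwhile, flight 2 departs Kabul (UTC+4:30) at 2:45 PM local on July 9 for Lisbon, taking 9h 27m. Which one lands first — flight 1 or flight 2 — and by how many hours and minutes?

the first, by 27 hours 20 minutes

Flight 1 in UTC: 9:17 PM − 6:30 = 2:47 PM on Jul 8.
+1 hour and 35 minutes → arrive 4:22 PM UTC on Jul 8.
Flight 2 in UTC: 2:45 PM − 4:30 = 10:15 AM on Jul 9.
+9 hours 27 minutes → arrive 7:42 PM UTC on Jul 9.
Flight 1 lands earlier by 27 hours 20 minutes.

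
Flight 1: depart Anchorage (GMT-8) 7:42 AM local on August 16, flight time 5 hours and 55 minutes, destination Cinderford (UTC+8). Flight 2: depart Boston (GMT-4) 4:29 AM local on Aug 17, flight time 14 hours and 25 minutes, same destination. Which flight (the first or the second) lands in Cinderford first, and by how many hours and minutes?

Flight 1 in UTC: 7:42 AM + 8:00 = 3:42 PM on Aug 16.
+5 hours 55 minutes → arrive 9:37 PM UTC on Aug 16.
Flight 2 in UTC: 4:29 AM + 4:00 = 8:29 AM on Aug 17.
+14 hours 25 minutes → arrive 10:54 PM UTC on Aug 17.
Flight 1 lands earlier by 25 hours 17 minutes.

the first, by 25 hours 17 minutes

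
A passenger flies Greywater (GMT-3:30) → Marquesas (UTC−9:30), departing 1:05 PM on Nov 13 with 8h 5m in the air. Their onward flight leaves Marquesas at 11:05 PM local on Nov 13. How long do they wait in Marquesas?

7 hours 55 minutes

Convert departure to UTC: 1:05 PM + 3:30 = 4:35 PM UTC on Nov 13.
Add 8 hours and 5 minutes flight time → 12:40 AM UTC (Nov 14).
Marquesas is UTC−9:30, so local arrival = 12:40 AM − 9:30 = 3:10 PM on Nov 13.
Layover = 11:05 PM − 3:10 PM = 7 hours 55 minutes.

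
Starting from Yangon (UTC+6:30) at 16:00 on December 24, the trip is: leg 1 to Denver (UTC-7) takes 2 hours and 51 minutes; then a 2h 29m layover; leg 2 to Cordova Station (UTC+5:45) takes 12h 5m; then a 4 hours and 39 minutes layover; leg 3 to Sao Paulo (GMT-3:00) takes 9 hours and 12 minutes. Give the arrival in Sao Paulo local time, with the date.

Convert departure to UTC: 16:00 − 6:30 = 09:30 UTC on Dec 24.
Add 2 hours 51 minutes leg 1 → 12:21 UTC.
Add 2 hours 29 minutes layover in Denver → 14:50 UTC.
Add 12 hours and 5 minutes leg 2 → 02:55 UTC (Dec 25).
Add 4 hours and 39 minutes layover in Cordova Station → 07:34 UTC.
Add 9 hours 12 minutes leg 3 → 16:46 UTC.
Sao Paulo is UTC−3:00, so local arrival = 16:46 − 3:00 = 13:46 on Dec 25.

13:46 on December 25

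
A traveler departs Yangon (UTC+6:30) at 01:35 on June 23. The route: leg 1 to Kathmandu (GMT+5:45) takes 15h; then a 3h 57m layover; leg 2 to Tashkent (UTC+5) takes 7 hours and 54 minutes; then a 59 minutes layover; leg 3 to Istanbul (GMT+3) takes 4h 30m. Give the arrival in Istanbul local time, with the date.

06:25 on Jun 24

Convert departure to UTC: 01:35 − 6:30 = 19:05 UTC on Jun 22.
Add 15 hours leg 1 → 10:05 UTC (Jun 23).
Add 3 hours and 57 minutes layover in Kathmandu → 14:02 UTC.
Add 7 hours and 54 minutes leg 2 → 21:56 UTC.
Add 59 minutes layover in Tashkent → 22:55 UTC.
Add 4 hours 30 minutes leg 3 → 03:25 UTC (Jun 24).
Istanbul is UTC+3:00, so local arrival = 03:25 + 3:00 = 06:25 on Jun 24.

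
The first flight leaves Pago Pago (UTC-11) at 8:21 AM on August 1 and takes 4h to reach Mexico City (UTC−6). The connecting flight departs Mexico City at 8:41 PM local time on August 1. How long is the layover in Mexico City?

Convert departure to UTC: 8:21 AM + 11:00 = 7:21 PM UTC on Aug 1.
Add 4 hours flight time → 11:21 PM UTC.
Mexico City is UTC−6:00, so local arrival = 11:21 PM − 6:00 = 5:21 PM on Aug 1.
Layover = 8:41 PM − 5:21 PM = 3 hours 20 minutes.

3 hours 20 minutes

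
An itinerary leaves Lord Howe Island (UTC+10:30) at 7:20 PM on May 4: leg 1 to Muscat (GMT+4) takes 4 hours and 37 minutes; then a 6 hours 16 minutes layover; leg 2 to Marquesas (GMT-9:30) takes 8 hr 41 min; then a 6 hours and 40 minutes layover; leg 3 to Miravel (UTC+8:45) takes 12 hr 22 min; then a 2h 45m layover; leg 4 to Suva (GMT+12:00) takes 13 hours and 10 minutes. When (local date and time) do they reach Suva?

3:21 AM on May 7

Convert departure to UTC: 7:20 PM − 10:30 = 8:50 AM UTC on May 4.
Add 4 hours 37 minutes leg 1 → 1:27 PM UTC.
Add 6 hours and 16 minutes layover in Muscat → 7:43 PM UTC.
Add 8 hours 41 minutes leg 2 → 4:24 AM UTC (May 5).
Add 6 hours 40 minutes layover in Marquesas → 11:04 AM UTC.
Add 12 hours and 22 minutes leg 3 → 11:26 PM UTC.
Add 2 hours and 45 minutes layover in Miravel → 2:11 AM UTC (May 6).
Add 13 hours 10 minutes leg 4 → 3:21 PM UTC.
Suva is UTC+12:00, so local arrival = 3:21 PM + 12:00 = 3:21 AM on May 7.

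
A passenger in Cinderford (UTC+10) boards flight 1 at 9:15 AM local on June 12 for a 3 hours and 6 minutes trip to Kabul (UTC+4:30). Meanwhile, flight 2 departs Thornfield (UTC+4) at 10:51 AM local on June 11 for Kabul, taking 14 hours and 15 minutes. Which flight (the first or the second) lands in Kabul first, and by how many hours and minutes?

the second, by 5 hours 15 minutes

Flight 1 in UTC: 9:15 AM − 10:00 = 11:15 PM on Jun 11.
+3 hours and 6 minutes → arrive 2:21 AM UTC on Jun 12.
Flight 2 in UTC: 10:51 AM − 4:00 = 6:51 AM on Jun 11.
+14 hours and 15 minutes → arrive 9:06 PM UTC on Jun 11.
Flight 2 lands earlier by 5 hours 15 minutes.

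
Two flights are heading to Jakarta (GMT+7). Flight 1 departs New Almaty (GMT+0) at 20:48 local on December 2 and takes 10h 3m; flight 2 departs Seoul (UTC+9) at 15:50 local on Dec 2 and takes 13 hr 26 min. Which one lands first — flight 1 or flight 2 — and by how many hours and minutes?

Flight 1 departs at 20:48 UTC (Dec 2).
+10 hours 3 minutes → arrive 06:51 UTC on Dec 3.
Flight 2 in UTC: 15:50 − 9:00 = 06:50 on Dec 2.
+13 hours 26 minutes → arrive 20:16 UTC on Dec 2.
Flight 2 lands earlier by 10 hours 35 minutes.

the second, by 10 hours 35 minutes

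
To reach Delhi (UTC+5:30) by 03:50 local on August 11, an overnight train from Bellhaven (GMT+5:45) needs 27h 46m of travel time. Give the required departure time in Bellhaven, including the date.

00:19 on Aug 10

Target arrival in UTC: 03:50 − 5:30 = 22:20 on Aug 10.
Subtract 27 hours and 46 minutes → departure 18:34 UTC on Aug 9.
Bellhaven is UTC+5:45: 18:34 + 5:45 = 00:19 on Aug 10.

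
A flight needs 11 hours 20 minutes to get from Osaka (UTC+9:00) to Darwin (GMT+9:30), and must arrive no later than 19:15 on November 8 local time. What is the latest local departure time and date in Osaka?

Target arrival in UTC: 19:15 − 9:30 = 09:45 on Nov 8.
Subtract 11 hours and 20 minutes → departure 22:25 UTC on Nov 7.
Osaka is UTC+9:00: 22:25 + 9:00 = 07:25 on Nov 8.

07:25 on Nov 8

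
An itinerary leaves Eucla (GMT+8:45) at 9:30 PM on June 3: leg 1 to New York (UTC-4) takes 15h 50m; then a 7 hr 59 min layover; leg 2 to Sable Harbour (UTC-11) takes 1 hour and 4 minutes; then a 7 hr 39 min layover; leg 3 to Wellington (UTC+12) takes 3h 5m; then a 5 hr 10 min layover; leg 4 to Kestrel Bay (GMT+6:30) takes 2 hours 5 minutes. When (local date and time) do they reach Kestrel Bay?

Convert departure to UTC: 9:30 PM − 8:45 = 12:45 PM UTC on Jun 3.
Add 15 hours 50 minutes leg 1 → 4:35 AM UTC (Jun 4).
Add 7 hours and 59 minutes layover in New York → 12:34 PM UTC.
Add 1 hour and 4 minutes leg 2 → 1:38 PM UTC.
Add 7 hours and 39 minutes layover in Sable Harbour → 9:17 PM UTC.
Add 3 hours 5 minutes leg 3 → 12:22 AM UTC (Jun 5).
Add 5 hours and 10 minutes layover in Wellington → 5:32 AM UTC.
Add 2 hours 5 minutes leg 4 → 7:37 AM UTC.
Kestrel Bay is UTC+6:30, so local arrival = 7:37 AM + 6:30 = 2:07 PM on Jun 5.

2:07 PM on Jun 5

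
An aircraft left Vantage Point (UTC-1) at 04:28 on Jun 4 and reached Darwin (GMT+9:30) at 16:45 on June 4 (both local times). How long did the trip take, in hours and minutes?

1 hour 47 minutes

Darwin is 10:30 ahead of Vantage Point.
Clock-face elapsed time (ignoring zones) is 12 hours 17 minutes.
Actual elapsed = 12 hours 17 minutes − 10:30 = 1 hour 47 minutes.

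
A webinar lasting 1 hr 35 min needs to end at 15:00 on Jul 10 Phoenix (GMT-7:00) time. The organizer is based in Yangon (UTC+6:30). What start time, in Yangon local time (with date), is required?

Target end time in UTC: 15:00 + 7:00 = 22:00 on Jul 10.
Subtract 1 hour and 35 minutes → start 20:25 UTC on Jul 10.
Yangon is UTC+6:30: 20:25 + 6:30 = 02:55 on Jul 11.

02:55 on Jul 11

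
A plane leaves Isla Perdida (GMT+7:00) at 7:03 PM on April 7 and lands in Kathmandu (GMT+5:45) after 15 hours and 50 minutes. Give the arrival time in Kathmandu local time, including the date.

9:38 AM on Apr 8

Convert departure to UTC: 7:03 PM − 7:00 = 12:03 PM UTC on Apr 7.
Add 15 hours 50 minutes travel time → 3:53 AM UTC (Apr 8).
Kathmandu is UTC+5:45, so local arrival = 3:53 AM + 5:45 = 9:38 AM on Apr 8.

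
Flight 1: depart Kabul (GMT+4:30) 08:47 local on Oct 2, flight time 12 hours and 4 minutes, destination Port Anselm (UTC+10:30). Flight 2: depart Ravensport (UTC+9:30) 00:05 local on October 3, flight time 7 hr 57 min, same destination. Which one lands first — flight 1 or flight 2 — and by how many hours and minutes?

the first, by 6 hours 11 minutes

Flight 1 in UTC: 08:47 − 4:30 = 04:17 on Oct 2.
+12 hours 4 minutes → arrive 16:21 UTC on Oct 2.
Flight 2 in UTC: 00:05 − 9:30 = 14:35 on Oct 2.
+7 hours and 57 minutes → arrive 22:32 UTC on Oct 2.
Flight 1 lands earlier by 6 hours 11 minutes.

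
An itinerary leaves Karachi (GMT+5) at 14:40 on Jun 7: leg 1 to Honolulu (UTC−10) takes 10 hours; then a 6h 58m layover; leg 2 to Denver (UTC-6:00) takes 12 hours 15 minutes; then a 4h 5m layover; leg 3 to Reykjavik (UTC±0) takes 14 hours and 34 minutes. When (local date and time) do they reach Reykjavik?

09:32 on June 9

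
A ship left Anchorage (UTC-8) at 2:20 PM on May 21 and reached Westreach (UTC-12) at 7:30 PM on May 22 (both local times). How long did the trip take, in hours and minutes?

33 hours 10 minutes

Departure in UTC: 2:20 PM + 8:00 = 10:20 PM on May 21.
Arrival in UTC: 7:30 PM + 12:00 = 7:30 AM on May 23.
Elapsed = 7:30 AM − 10:20 PM (+2 days) = 33 hours 10 minutes.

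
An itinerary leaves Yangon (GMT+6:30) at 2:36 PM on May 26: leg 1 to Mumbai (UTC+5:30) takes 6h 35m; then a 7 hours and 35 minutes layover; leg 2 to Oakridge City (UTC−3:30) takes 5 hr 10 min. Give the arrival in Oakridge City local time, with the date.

Convert departure to UTC: 2:36 PM − 6:30 = 8:06 AM UTC on May 26.
Add 6 hours and 35 minutes leg 1 → 2:41 PM UTC.
Add 7 hours 35 minutes layover in Mumbai → 10:16 PM UTC.
Add 5 hours 10 minutes leg 2 → 3:26 AM UTC (May 27).
Oakridge City is UTC−3:30, so local arrival = 3:26 AM − 3:30 = 11:56 PM on May 26.

11:56 PM on May 26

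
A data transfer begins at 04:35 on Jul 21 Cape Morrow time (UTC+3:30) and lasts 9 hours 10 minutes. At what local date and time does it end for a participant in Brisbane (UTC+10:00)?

20:15 on July 21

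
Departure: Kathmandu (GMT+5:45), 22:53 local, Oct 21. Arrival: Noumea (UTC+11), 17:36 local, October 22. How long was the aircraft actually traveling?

Departure in UTC: 22:53 − 5:45 = 17:08 on Oct 21.
Arrival in UTC: 17:36 − 11:00 = 06:36 on Oct 22.
Elapsed = 06:36 − 17:08 (+1 day) = 13 hours 28 minutes.

13 hours 28 minutes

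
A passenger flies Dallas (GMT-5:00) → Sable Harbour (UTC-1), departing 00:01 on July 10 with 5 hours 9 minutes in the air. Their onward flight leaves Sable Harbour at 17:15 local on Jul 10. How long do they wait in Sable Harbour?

Convert departure to UTC: 00:01 + 5:00 = 05:01 UTC on Jul 10.
Add 5 hours and 9 minutes flight time → 10:10 UTC.
Sable Harbour is UTC−1:00, so local arrival = 10:10 − 1:00 = 09:10 on Jul 10.
Layover = 17:15 − 09:10 = 8 hours 5 minutes.

8 hours 5 minutes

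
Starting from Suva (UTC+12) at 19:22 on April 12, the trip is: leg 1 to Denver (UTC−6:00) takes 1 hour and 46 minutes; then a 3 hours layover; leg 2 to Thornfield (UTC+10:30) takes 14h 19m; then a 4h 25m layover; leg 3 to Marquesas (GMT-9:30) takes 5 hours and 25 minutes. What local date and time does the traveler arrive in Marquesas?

02:47 on Apr 13

Convert departure to UTC: 19:22 − 12:00 = 07:22 UTC on Apr 12.
Add 1 hour and 46 minutes leg 1 → 09:08 UTC.
Add 3 hours layover in Denver → 12:08 UTC.
Add 14 hours and 19 minutes leg 2 → 02:27 UTC (Apr 13).
Add 4 hours 25 minutes layover in Thornfield → 06:52 UTC.
Add 5 hours 25 minutes leg 3 → 12:17 UTC.
Marquesas is UTC−9:30, so local arrival = 12:17 − 9:30 = 02:47 on Apr 13.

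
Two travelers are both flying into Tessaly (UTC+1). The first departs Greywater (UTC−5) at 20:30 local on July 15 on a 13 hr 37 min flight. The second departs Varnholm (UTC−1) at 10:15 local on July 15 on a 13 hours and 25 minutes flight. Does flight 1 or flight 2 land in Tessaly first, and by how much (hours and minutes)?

Flight 1 in UTC: 20:30 + 5:00 = 01:30 on Jul 16.
+13 hours 37 minutes → arrive 15:07 UTC on Jul 16.
Flight 2 in UTC: 10:15 + 1:00 = 11:15 on Jul 15.
+13 hours 25 minutes → arrive 00:40 UTC on Jul 16.
Flight 2 lands earlier by 14 hours 27 minutes.

the second, by 14 hours 27 minutes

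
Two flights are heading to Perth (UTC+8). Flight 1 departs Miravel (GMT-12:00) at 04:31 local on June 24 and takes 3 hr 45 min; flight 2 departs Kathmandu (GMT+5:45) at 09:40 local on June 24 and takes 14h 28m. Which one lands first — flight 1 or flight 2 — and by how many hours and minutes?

Flight 1 in UTC: 04:31 + 12:00 = 16:31 on Jun 24.
+3 hours and 45 minutes → arrive 20:16 UTC on Jun 24.
Flight 2 in UTC: 09:40 − 5:45 = 03:55 on Jun 24.
+14 hours and 28 minutes → arrive 18:23 UTC on Jun 24.
Flight 2 lands earlier by 1 hour 53 minutes.

the second, by 1 hour 53 minutes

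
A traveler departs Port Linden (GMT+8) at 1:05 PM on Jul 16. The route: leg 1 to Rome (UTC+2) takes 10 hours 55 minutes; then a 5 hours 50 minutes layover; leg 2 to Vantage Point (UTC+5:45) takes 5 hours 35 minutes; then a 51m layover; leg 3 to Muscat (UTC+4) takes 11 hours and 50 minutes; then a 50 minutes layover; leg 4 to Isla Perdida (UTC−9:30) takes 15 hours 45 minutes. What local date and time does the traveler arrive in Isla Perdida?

Convert departure to UTC: 1:05 PM − 8:00 = 5:05 AM UTC on Jul 16.
Add 10 hours 55 minutes leg 1 → 4:00 PM UTC.
Add 5 hours and 50 minutes layover in Rome → 9:50 PM UTC.
Add 5 hours 35 minutes leg 2 → 3:25 AM UTC (Jul 17).
Add 51 minutes layover in Vantage Point → 4:16 AM UTC.
Add 11 hours 50 minutes leg 3 → 4:06 PM UTC.
Add 50 minutes layover in Muscat → 4:56 PM UTC.
Add 15 hours and 45 minutes leg 4 → 8:41 AM UTC (Jul 18).
Isla Perdida is UTC−9:30, so local arrival = 8:41 AM − 9:30 = 11:11 PM on Jul 17.

11:11 PM on July 17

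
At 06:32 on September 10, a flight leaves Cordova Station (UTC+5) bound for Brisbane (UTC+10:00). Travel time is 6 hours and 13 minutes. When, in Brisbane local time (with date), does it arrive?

Brisbane is 5:00 ahead of Cordova Station.
After 6 hours and 13 minutes it is 12:45 in Cordova Station.
Shift by the zone difference: 12:45 + 5:00 = 17:45 on Sep 10 in Brisbane.

17:45 on September 10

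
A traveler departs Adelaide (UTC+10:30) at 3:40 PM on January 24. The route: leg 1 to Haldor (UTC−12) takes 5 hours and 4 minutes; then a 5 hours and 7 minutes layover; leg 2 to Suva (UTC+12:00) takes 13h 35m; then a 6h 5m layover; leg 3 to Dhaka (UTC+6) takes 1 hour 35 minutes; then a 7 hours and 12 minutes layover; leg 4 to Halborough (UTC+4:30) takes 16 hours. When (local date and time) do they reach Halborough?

4:18 PM on January 26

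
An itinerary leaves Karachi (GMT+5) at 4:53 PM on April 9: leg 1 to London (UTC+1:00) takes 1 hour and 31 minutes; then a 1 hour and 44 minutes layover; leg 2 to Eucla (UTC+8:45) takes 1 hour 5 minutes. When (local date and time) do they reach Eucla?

12:58 AM on Apr 10

Convert departure to UTC: 4:53 PM − 5:00 = 11:53 AM UTC on Apr 9.
Add 1 hour and 31 minutes leg 1 → 1:24 PM UTC.
Add 1 hour and 44 minutes layover in London → 3:08 PM UTC.
Add 1 hour 5 minutes leg 2 → 4:13 PM UTC.
Eucla is UTC+8:45, so local arrival = 4:13 PM + 8:45 = 12:58 AM on Apr 10.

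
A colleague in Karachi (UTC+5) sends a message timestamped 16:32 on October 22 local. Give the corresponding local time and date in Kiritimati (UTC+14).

01:32 on October 23

In UTC: 16:32 − 5:00 = 11:32 on Oct 22.
Kiritimati is UTC+14:00: 11:32 + 14:00 = 01:32 on Oct 23.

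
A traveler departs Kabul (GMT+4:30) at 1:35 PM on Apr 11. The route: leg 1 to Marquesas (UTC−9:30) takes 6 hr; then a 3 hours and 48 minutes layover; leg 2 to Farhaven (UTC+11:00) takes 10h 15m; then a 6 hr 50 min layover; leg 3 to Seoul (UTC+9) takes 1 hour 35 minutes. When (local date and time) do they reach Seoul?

10:33 PM on April 12

Convert departure to UTC: 1:35 PM − 4:30 = 9:05 AM UTC on Apr 11.
Add 6 hours leg 1 → 3:05 PM UTC.
Add 3 hours 48 minutes layover in Marquesas → 6:53 PM UTC.
Add 10 hours and 15 minutes leg 2 → 5:08 AM UTC (Apr 12).
Add 6 hours 50 minutes layover in Farhaven → 11:58 AM UTC.
Add 1 hour and 35 minutes leg 3 → 1:33 PM UTC.
Seoul is UTC+9:00, so local arrival = 1:33 PM + 9:00 = 10:33 PM on Apr 12.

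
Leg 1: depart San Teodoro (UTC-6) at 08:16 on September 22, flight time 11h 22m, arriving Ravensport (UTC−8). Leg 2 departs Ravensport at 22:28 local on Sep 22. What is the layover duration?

4 hours 50 minutes

Convert departure to UTC: 08:16 + 6:00 = 14:16 UTC on Sep 22.
Add 11 hours 22 minutes flight time → 01:38 UTC (Sep 23).
Ravensport is UTC−8:00, so local arrival = 01:38 − 8:00 = 17:38 on Sep 22.
Layover = 22:28 − 17:38 = 4 hours 50 minutes.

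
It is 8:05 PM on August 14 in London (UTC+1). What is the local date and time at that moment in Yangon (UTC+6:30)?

Yangon is 5:30 ahead of London.
Shift by the zone difference: 8:05 PM + 5:30 = 1:35 AM on Aug 15 in Yangon.

1:35 AM on August 15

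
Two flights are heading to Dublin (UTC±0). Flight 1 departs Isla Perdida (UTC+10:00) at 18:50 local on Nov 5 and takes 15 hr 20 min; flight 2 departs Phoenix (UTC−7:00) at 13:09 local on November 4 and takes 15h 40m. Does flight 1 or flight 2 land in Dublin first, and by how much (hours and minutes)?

the second, by 12 hours 21 minutes

Flight 1 in UTC: 18:50 − 10:00 = 08:50 on Nov 5.
+15 hours and 20 minutes → arrive 00:10 UTC on Nov 6.
Flight 2 in UTC: 13:09 + 7:00 = 20:09 on Nov 4.
+15 hours and 40 minutes → arrive 11:49 UTC on Nov 5.
Flight 2 lands earlier by 12 hours 21 minutes.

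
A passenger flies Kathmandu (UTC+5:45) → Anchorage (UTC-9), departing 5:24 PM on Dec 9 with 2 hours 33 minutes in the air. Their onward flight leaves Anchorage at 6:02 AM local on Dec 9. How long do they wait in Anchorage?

Convert departure to UTC: 5:24 PM − 5:45 = 11:39 AM UTC on Dec 9.
Add 2 hours and 33 minutes flight time → 2:12 PM UTC.
Anchorage is UTC−9:00, so local arrival = 2:12 PM − 9:00 = 5:12 AM on Dec 9.
Layover = 6:02 AM − 5:12 AM = 50 minutes.

50 minutes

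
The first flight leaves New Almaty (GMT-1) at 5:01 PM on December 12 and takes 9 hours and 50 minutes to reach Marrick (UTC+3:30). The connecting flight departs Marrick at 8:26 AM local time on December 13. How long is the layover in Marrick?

1 hour 5 minutes

Convert departure to UTC: 5:01 PM + 1:00 = 6:01 PM UTC on Dec 12.
Add 9 hours and 50 minutes flight time → 3:51 AM UTC (Dec 13).
Marrick is UTC+3:30, so local arrival = 3:51 AM + 3:30 = 7:21 AM on Dec 13.
Layover = 8:26 AM − 7:21 AM = 1 hour 5 minutes.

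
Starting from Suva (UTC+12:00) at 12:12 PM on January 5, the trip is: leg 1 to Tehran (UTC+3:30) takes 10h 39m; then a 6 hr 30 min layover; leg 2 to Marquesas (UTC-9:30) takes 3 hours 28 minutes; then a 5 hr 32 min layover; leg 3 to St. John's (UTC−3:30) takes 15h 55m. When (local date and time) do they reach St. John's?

Convert departure to UTC: 12:12 PM − 12:00 = 12:12 AM UTC on Jan 5.
Add 10 hours 39 minutes leg 1 → 10:51 AM UTC.
Add 6 hours and 30 minutes layover in Tehran → 5:21 PM UTC.
Add 3 hours 28 minutes leg 2 → 8:49 PM UTC.
Add 5 hours and 32 minutes layover in Marquesas → 2:21 AM UTC (Jan 6).
Add 15 hours 55 minutes leg 3 → 6:16 PM UTC.
St. John's is UTC−3:30, so local arrival = 6:16 PM − 3:30 = 2:46 PM on Jan 6.

2:46 PM on Jan 6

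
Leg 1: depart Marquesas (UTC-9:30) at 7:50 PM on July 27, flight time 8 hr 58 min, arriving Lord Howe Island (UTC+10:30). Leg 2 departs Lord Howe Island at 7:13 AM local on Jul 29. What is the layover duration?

6 hours 25 minutes

Convert departure to UTC: 7:50 PM + 9:30 = 5:20 AM UTC on Jul 28.
Add 8 hours and 58 minutes flight time → 2:18 PM UTC.
Lord Howe Island is UTC+10:30, so local arrival = 2:18 PM + 10:30 = 12:48 AM on Jul 29.
Layover = 7:13 AM − 12:48 AM = 6 hours 25 minutes.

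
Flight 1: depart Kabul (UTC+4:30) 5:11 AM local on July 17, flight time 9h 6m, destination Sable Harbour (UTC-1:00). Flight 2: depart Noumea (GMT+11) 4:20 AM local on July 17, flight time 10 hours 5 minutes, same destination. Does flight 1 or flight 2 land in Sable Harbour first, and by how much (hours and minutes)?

the second, by 6 hours 22 minutes

Flight 1 in UTC: 5:11 AM − 4:30 = 12:41 AM on Jul 17.
+9 hours and 6 minutes → arrive 9:47 AM UTC on Jul 17.
Flight 2 in UTC: 4:20 AM − 11:00 = 5:20 PM on Jul 16.
+10 hours and 5 minutes → arrive 3:25 AM UTC on Jul 17.
Flight 2 lands earlier by 6 hours 22 minutes.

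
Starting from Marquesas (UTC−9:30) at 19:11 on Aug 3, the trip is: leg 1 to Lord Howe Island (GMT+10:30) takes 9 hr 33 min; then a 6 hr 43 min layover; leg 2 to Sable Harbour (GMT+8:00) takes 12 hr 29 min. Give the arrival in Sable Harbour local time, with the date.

17:26 on August 5

Convert departure to UTC: 19:11 + 9:30 = 04:41 UTC on Aug 4.
Add 9 hours and 33 minutes leg 1 → 14:14 UTC.
Add 6 hours 43 minutes layover in Lord Howe Island → 20:57 UTC.
Add 12 hours 29 minutes leg 2 → 09:26 UTC (Aug 5).
Sable Harbour is UTC+8:00, so local arrival = 09:26 + 8:00 = 17:26 on Aug 5.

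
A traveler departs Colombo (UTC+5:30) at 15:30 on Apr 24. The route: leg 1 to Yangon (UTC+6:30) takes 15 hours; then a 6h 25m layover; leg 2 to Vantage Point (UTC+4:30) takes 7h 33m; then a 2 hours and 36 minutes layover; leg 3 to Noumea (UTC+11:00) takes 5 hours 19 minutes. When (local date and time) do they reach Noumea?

Convert departure to UTC: 15:30 − 5:30 = 10:00 UTC on Apr 24.
Add 15 hours leg 1 → 01:00 UTC (Apr 25).
Add 6 hours 25 minutes layover in Yangon → 07:25 UTC.
Add 7 hours and 33 minutes leg 2 → 14:58 UTC.
Add 2 hours and 36 minutes layover in Vantage Point → 17:34 UTC.
Add 5 hours and 19 minutes leg 3 → 22:53 UTC.
Noumea is UTC+11:00, so local arrival = 22:53 + 11:00 = 09:53 on Apr 26.

09:53 on April 26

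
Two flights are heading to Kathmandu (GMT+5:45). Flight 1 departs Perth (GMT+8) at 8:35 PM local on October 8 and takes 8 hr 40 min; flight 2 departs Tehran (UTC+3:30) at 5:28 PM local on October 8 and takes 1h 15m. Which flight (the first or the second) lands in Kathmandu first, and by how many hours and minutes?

the second, by 6 hours 2 minutes

Flight 1 in UTC: 8:35 PM − 8:00 = 12:35 PM on Oct 8.
+8 hours and 40 minutes → arrive 9:15 PM UTC on Oct 8.
Flight 2 in UTC: 5:28 PM − 3:30 = 1:58 PM on Oct 8.
+1 hour 15 minutes → arrive 3:13 PM UTC on Oct 8.
Flight 2 lands earlier by 6 hours 2 minutes.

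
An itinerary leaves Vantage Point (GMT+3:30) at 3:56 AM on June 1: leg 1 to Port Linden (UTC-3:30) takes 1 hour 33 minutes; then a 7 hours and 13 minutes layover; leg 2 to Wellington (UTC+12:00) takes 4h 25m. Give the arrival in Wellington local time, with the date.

1:37 AM on June 2

Convert departure to UTC: 3:56 AM − 3:30 = 12:26 AM UTC on Jun 1.
Add 1 hour and 33 minutes leg 1 → 1:59 AM UTC.
Add 7 hours 13 minutes layover in Port Linden → 9:12 AM UTC.
Add 4 hours and 25 minutes leg 2 → 1:37 PM UTC.
Wellington is UTC+12:00, so local arrival = 1:37 PM + 12:00 = 1:37 AM on Jun 2.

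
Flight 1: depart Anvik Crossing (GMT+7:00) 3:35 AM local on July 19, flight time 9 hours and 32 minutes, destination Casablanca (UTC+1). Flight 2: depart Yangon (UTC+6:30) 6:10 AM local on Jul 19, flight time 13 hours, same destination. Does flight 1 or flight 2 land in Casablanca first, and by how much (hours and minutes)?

the first, by 6 hours 33 minutes

Flight 1 in UTC: 3:35 AM − 7:00 = 8:35 PM on Jul 18.
+9 hours 32 minutes → arrive 6:07 AM UTC on Jul 19.
Flight 2 in UTC: 6:10 AM − 6:30 = 11:40 PM on Jul 18.
+13 hours → arrive 12:40 PM UTC on Jul 19.
Flight 1 lands earlier by 6 hours 33 minutes.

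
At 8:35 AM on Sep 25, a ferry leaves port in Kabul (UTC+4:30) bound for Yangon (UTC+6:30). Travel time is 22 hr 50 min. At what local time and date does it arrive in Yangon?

9:25 AM on September 26

Convert departure to UTC: 8:35 AM − 4:30 = 4:05 AM UTC on Sep 25.
Add 22 hours 50 minutes travel time → 2:55 AM UTC (Sep 26).
Yangon is UTC+6:30, so local arrival = 2:55 AM + 6:30 = 9:25 AM on Sep 26.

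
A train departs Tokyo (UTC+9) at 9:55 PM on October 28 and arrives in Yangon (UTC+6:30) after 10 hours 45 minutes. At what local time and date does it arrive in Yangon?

6:10 AM on October 29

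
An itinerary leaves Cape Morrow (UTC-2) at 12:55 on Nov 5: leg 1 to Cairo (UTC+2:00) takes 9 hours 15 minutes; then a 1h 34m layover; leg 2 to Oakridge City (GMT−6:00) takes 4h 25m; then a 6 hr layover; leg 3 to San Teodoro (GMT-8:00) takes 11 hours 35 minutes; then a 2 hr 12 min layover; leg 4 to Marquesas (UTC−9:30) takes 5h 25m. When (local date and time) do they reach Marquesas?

21:51 on November 6

Convert departure to UTC: 12:55 + 2:00 = 14:55 UTC on Nov 5.
Add 9 hours 15 minutes leg 1 → 00:10 UTC (Nov 6).
Add 1 hour 34 minutes layover in Cairo → 01:44 UTC.
Add 4 hours and 25 minutes leg 2 → 06:09 UTC.
Add 6 hours layover in Oakridge City → 12:09 UTC.
Add 11 hours 35 minutes leg 3 → 23:44 UTC.
Add 2 hours 12 minutes layover in San Teodoro → 01:56 UTC (Nov 7).
Add 5 hours and 25 minutes leg 4 → 07:21 UTC.
Marquesas is UTC−9:30, so local arrival = 07:21 − 9:30 = 21:51 on Nov 6.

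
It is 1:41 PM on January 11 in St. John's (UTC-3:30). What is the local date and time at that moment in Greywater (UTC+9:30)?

2:41 AM on Jan 12

In UTC: 1:41 PM + 3:30 = 5:11 PM on Jan 11.
Greywater is UTC+9:30: 5:11 PM + 9:30 = 2:41 AM on Jan 12.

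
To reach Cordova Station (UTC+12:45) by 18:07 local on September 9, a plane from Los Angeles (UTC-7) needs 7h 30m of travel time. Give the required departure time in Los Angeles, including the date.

14:52 on September 8

Target arrival in UTC: 18:07 − 12:45 = 05:22 on Sep 9.
Subtract 7 hours 30 minutes → departure 21:52 UTC on Sep 8.
Los Angeles is UTC−7:00: 21:52 − 7:00 = 14:52 on Sep 8.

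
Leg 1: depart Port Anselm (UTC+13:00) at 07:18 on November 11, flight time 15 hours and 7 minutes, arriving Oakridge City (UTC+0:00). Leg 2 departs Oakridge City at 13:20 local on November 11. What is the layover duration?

Convert departure to UTC: 07:18 − 13:00 = 18:18 UTC on Nov 10.
Add 15 hours 7 minutes flight time → 09:25 UTC (Nov 11).
Oakridge City is UTC+0, so local arrival is the same: 09:25 on Nov 11.
Layover = 13:20 − 09:25 = 3 hours 55 minutes.

3 hours 55 minutes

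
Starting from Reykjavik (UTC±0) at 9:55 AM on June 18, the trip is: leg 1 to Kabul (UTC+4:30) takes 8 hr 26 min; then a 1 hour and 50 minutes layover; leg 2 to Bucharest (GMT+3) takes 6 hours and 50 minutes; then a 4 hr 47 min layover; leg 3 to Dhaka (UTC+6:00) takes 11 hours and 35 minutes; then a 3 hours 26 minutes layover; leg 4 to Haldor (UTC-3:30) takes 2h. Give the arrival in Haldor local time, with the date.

9:19 PM on Jun 19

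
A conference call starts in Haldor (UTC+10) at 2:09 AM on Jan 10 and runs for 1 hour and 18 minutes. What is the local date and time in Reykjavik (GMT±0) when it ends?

Convert start to UTC: 2:09 AM − 10:00 = 4:09 PM UTC on Jan 9.
Add 1 hour 18 minutes duration → 5:27 PM UTC.
Reykjavik is UTC+0, so local end time is the same: 5:27 PM on Jan 9.

5:27 PM on Jan 9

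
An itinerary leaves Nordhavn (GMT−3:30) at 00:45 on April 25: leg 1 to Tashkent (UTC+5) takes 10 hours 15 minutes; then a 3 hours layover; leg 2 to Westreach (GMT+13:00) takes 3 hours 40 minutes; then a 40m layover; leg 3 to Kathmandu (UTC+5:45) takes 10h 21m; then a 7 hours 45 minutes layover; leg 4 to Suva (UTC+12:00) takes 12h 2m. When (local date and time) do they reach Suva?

Convert departure to UTC: 00:45 + 3:30 = 04:15 UTC on Apr 25.
Add 10 hours 15 minutes leg 1 → 14:30 UTC.
Add 3 hours layover in Tashkent → 17:30 UTC.
Add 3 hours and 40 minutes leg 2 → 21:10 UTC.
Add 40 minutes layover in Westreach → 21:50 UTC.
Add 10 hours and 21 minutes leg 3 → 08:11 UTC (Apr 26).
Add 7 hours 45 minutes layover in Kathmandu → 15:56 UTC.
Add 12 hours 2 minutes leg 4 → 03:58 UTC (Apr 27).
Suva is UTC+12:00, so local arrival = 03:58 + 12:00 = 15:58 on Apr 27.

15:58 on April 27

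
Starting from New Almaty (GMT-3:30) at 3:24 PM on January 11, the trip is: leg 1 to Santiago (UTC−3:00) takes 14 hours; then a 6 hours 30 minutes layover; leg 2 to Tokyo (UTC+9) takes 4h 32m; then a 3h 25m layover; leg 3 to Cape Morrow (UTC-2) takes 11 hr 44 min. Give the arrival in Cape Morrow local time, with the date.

Convert departure to UTC: 3:24 PM + 3:30 = 6:54 PM UTC on Jan 11.
Add 14 hours leg 1 → 8:54 AM UTC (Jan 12).
Add 6 hours and 30 minutes layover in Santiago → 3:24 PM UTC.
Add 4 hours 32 minutes leg 2 → 7:56 PM UTC.
Add 3 hours 25 minutes layover in Tokyo → 11:21 PM UTC.
Add 11 hours and 44 minutes leg 3 → 11:05 AM UTC (Jan 13).
Cape Morrow is UTC−2:00, so local arrival = 11:05 AM − 2:00 = 9:05 AM on Jan 13.

9:05 AM on January 13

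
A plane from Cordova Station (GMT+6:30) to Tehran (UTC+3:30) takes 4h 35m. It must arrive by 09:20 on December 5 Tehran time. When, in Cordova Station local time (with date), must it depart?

07:45 on Dec 5

Target arrival in UTC: 09:20 − 3:30 = 05:50 on Dec 5.
Subtract 4 hours and 35 minutes → departure 01:15 UTC on Dec 5.
Cordova Station is UTC+6:30: 01:15 + 6:30 = 07:45 on Dec 5.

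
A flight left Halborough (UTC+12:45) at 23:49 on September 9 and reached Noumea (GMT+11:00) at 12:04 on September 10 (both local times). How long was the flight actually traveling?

Noumea is 1:45 behind Halborough.
Clock-face elapsed time (ignoring zones) is 12 hours 15 minutes.
Actual elapsed = 12 hours 15 minutes + 1:45 = 14 hours.

14 hours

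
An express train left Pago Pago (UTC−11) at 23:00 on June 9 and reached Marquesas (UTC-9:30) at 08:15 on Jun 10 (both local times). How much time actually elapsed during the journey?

7 hours 45 minutes

Departure in UTC: 23:00 + 11:00 = 10:00 on Jun 10.
Arrival in UTC: 08:15 + 9:30 = 17:45 on Jun 10.
Elapsed = 17:45 − 10:00 = 7 hours 45 minutes.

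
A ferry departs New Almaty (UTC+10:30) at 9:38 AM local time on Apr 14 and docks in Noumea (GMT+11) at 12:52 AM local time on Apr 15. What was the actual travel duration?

14 hours 44 minutes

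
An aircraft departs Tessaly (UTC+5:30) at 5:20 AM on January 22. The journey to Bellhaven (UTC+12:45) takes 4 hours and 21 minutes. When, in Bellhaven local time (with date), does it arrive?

4:56 PM on January 22

Convert departure to UTC: 5:20 AM − 5:30 = 11:50 PM UTC on Jan 21.
Add 4 hours and 21 minutes travel time → 4:11 AM UTC (Jan 22).
Bellhaven is UTC+12:45, so local arrival = 4:11 AM + 12:45 = 4:56 PM on Jan 22.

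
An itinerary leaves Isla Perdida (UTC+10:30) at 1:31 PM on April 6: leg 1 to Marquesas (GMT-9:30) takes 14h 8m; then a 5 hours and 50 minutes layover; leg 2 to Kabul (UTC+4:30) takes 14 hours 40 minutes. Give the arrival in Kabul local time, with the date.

6:09 PM on April 7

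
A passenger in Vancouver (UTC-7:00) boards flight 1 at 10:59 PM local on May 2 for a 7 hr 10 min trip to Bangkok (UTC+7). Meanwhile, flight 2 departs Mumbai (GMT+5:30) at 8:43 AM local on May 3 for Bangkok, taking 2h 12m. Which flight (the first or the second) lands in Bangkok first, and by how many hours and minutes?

the second, by 7 hours 44 minutes

Flight 1 in UTC: 10:59 PM + 7:00 = 5:59 AM on May 3.
+7 hours and 10 minutes → arrive 1:09 PM UTC on May 3.
Flight 2 in UTC: 8:43 AM − 5:30 = 3:13 AM on May 3.
+2 hours and 12 minutes → arrive 5:25 AM UTC on May 3.
Flight 2 lands earlier by 7 hours 44 minutes.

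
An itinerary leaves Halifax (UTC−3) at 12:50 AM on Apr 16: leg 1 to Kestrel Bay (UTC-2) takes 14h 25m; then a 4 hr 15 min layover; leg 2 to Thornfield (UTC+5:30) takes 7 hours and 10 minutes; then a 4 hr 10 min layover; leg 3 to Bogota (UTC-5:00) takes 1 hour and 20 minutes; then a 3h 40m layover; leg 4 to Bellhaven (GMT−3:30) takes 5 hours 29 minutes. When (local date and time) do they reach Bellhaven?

Convert departure to UTC: 12:50 AM + 3:00 = 3:50 AM UTC on Apr 16.
Add 14 hours 25 minutes leg 1 → 6:15 PM UTC.
Add 4 hours 15 minutes layover in Kestrel Bay → 10:30 PM UTC.
Add 7 hours 10 minutes leg 2 → 5:40 AM UTC (Apr 17).
Add 4 hours 10 minutes layover in Thornfield → 9:50 AM UTC.
Add 1 hour 20 minutes leg 3 → 11:10 AM UTC.
Add 3 hours 40 minutes layover in Bogota → 2:50 PM UTC.
Add 5 hours 29 minutes leg 4 → 8:19 PM UTC.
Bellhaven is UTC−3:30, so local arrival = 8:19 PM − 3:30 = 4:49 PM on Apr 17.

4:49 PM on April 17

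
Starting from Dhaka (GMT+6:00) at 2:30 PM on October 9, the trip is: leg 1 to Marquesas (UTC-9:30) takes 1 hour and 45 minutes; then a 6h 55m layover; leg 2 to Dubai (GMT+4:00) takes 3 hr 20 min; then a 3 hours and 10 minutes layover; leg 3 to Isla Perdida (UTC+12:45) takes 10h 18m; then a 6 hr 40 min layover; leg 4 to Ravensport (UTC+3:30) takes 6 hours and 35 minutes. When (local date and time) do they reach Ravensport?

2:43 AM on October 11

Convert departure to UTC: 2:30 PM − 6:00 = 8:30 AM UTC on Oct 9.
Add 1 hour 45 minutes leg 1 → 10:15 AM UTC.
Add 6 hours and 55 minutes layover in Marquesas → 5:10 PM UTC.
Add 3 hours 20 minutes leg 2 → 8:30 PM UTC.
Add 3 hours and 10 minutes layover in Dubai → 11:40 PM UTC.
Add 10 hours and 18 minutes leg 3 → 9:58 AM UTC (Oct 10).
Add 6 hours 40 minutes layover in Isla Perdida → 4:38 PM UTC.
Add 6 hours and 35 minutes leg 4 → 11:13 PM UTC.
Ravensport is UTC+3:30, so local arrival = 11:13 PM + 3:30 = 2:43 AM on Oct 11.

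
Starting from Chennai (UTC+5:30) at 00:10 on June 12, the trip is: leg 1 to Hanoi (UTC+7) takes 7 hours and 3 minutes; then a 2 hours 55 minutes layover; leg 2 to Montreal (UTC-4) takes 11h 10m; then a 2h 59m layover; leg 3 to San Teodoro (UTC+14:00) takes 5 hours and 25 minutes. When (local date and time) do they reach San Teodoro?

14:12 on June 13

Convert departure to UTC: 00:10 − 5:30 = 18:40 UTC on Jun 11.
Add 7 hours and 3 minutes leg 1 → 01:43 UTC (Jun 12).
Add 2 hours and 55 minutes layover in Hanoi → 04:38 UTC.
Add 11 hours 10 minutes leg 2 → 15:48 UTC.
Add 2 hours 59 minutes layover in Montreal → 18:47 UTC.
Add 5 hours and 25 minutes leg 3 → 00:12 UTC (Jun 13).
San Teodoro is UTC+14:00, so local arrival = 00:12 + 14:00 = 14:12 on Jun 13.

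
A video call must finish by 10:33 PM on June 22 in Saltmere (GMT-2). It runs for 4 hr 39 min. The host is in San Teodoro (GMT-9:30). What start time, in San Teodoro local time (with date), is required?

10:24 AM on Jun 22

Target end time in UTC: 10:33 PM + 2:00 = 12:33 AM on Jun 23.
Subtract 4 hours 39 minutes → start 7:54 PM UTC on Jun 22.
San Teodoro is UTC−9:30: 7:54 PM − 9:30 = 10:24 AM on Jun 22.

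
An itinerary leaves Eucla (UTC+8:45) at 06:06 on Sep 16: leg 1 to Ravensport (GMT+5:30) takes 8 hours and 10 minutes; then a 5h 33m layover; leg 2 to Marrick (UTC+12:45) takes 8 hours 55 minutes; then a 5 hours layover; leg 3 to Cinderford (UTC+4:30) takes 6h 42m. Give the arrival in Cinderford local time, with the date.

12:11 on Sep 17

Convert departure to UTC: 06:06 − 8:45 = 21:21 UTC on Sep 15.
Add 8 hours 10 minutes leg 1 → 05:31 UTC (Sep 16).
Add 5 hours and 33 minutes layover in Ravensport → 11:04 UTC.
Add 8 hours 55 minutes leg 2 → 19:59 UTC.
Add 5 hours layover in Marrick → 00:59 UTC (Sep 17).
Add 6 hours and 42 minutes leg 3 → 07:41 UTC.
Cinderford is UTC+4:30, so local arrival = 07:41 + 4:30 = 12:11 on Sep 17.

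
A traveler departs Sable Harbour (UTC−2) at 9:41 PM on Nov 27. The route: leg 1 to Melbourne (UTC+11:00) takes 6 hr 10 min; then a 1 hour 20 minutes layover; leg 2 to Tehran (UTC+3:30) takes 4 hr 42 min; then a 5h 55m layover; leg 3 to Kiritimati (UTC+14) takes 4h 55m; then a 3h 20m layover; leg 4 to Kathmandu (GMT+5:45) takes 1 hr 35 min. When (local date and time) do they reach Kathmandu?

9:23 AM on November 29

Convert departure to UTC: 9:41 PM + 2:00 = 11:41 PM UTC on Nov 27.
Add 6 hours 10 minutes leg 1 → 5:51 AM UTC (Nov 28).
Add 1 hour 20 minutes layover in Melbourne → 7:11 AM UTC.
Add 4 hours and 42 minutes leg 2 → 11:53 AM UTC.
Add 5 hours 55 minutes layover in Tehran → 5:48 PM UTC.
Add 4 hours and 55 minutes leg 3 → 10:43 PM UTC.
Add 3 hours 20 minutes layover in Kiritimati → 2:03 AM UTC (Nov 29).
Add 1 hour 35 minutes leg 4 → 3:38 AM UTC.
Kathmandu is UTC+5:45, so local arrival = 3:38 AM + 5:45 = 9:23 AM on Nov 29.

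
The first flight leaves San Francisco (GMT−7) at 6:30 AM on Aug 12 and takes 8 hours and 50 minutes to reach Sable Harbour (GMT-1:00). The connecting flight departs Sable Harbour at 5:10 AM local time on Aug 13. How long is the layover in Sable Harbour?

Convert departure to UTC: 6:30 AM + 7:00 = 1:30 PM UTC on Aug 12.
Add 8 hours 50 minutes flight time → 10:20 PM UTC.
Sable Harbour is UTC−1:00, so local arrival = 10:20 PM − 1:00 = 9:20 PM on Aug 12.
Layover = 5:10 AM − 9:20 PM (+1 day) = 7 hours 50 minutes.

7 hours 50 minutes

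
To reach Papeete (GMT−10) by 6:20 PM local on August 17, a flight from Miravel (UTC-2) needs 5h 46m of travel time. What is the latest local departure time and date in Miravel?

8:34 PM on August 17

Target arrival in UTC: 6:20 PM + 10:00 = 4:20 AM on Aug 18.
Subtract 5 hours and 46 minutes → departure 10:34 PM UTC on Aug 17.
Miravel is UTC−2:00: 10:34 PM − 2:00 = 8:34 PM on Aug 17.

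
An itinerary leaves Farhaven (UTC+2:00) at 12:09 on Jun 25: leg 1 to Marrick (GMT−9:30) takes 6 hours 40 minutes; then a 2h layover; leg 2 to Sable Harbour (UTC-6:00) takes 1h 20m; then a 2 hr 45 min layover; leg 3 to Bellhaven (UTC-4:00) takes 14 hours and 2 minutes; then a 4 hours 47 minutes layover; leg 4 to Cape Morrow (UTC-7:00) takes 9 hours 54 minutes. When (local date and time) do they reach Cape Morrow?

Convert departure to UTC: 12:09 − 2:00 = 10:09 UTC on Jun 25.
Add 6 hours and 40 minutes leg 1 → 16:49 UTC.
Add 2 hours layover in Marrick → 18:49 UTC.
Add 1 hour 20 minutes leg 2 → 20:09 UTC.
Add 2 hours and 45 minutes layover in Sable Harbour → 22:54 UTC.
Add 14 hours and 2 minutes leg 3 → 12:56 UTC (Jun 26).
Add 4 hours and 47 minutes layover in Bellhaven → 17:43 UTC.
Add 9 hours and 54 minutes leg 4 → 03:37 UTC (Jun 27).
Cape Morrow is UTC−7:00, so local arrival = 03:37 − 7:00 = 20:37 on Jun 26.

20:37 on June 26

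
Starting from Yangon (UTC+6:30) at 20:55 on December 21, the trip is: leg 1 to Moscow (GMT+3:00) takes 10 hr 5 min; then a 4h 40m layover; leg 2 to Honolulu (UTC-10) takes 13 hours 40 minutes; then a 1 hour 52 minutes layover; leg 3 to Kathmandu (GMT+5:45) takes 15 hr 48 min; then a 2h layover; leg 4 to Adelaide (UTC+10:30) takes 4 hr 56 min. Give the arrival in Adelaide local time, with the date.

05:56 on Dec 24

Convert departure to UTC: 20:55 − 6:30 = 14:25 UTC on Dec 21.
Add 10 hours 5 minutes leg 1 → 00:30 UTC (Dec 22).
Add 4 hours 40 minutes layover in Moscow → 05:10 UTC.
Add 13 hours and 40 minutes leg 2 → 18:50 UTC.
Add 1 hour and 52 minutes layover in Honolulu → 20:42 UTC.
Add 15 hours and 48 minutes leg 3 → 12:30 UTC (Dec 23).
Add 2 hours layover in Kathmandu → 14:30 UTC.
Add 4 hours 56 minutes leg 4 → 19:26 UTC.
Adelaide is UTC+10:30, so local arrival = 19:26 + 10:30 = 05:56 on Dec 24.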